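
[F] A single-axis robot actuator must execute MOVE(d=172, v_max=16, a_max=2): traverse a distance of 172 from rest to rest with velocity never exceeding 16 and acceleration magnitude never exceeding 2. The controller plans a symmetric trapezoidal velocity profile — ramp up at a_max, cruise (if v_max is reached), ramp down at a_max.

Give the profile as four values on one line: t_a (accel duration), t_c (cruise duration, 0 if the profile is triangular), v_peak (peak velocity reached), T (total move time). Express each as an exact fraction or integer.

t_a=8 t_c=11/4 v_peak=16 T=75/4

vₘ²/aₘ = 16²/2 = 128
172 ≥ 128 ⇒ cruise phase
t_a = 16/2 = 8; v_peak = 16
d_cruise = 172 − 128 = 44; t_c = 44/16 = 11/4
T = 2·8 + 11/4 = 75/4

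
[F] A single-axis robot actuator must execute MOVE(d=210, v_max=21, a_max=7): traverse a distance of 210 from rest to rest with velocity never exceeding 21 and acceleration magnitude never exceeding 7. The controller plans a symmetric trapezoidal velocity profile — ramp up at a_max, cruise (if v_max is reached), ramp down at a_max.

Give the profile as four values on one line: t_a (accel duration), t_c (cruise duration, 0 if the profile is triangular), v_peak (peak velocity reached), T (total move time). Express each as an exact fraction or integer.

vₘ²/aₘ = 21²/7 = 63
210 ≥ 63 so v_max reached
t_a = 21/7 = 3; v_peak = 21
d_cruise = 210 − 63 = 147; t_c = 147/21 = 7
T = 2·3 + 7 = 13

t_a=3 t_c=7 v_peak=21 T=13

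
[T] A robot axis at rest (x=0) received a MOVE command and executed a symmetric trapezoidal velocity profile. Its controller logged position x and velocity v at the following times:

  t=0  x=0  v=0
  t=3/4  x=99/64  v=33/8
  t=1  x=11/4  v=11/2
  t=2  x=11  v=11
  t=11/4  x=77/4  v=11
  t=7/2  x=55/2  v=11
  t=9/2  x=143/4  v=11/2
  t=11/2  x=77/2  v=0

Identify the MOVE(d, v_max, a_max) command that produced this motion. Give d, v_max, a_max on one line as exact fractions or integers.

d=77/2 v_max=11 a_max=11/2

final state: t=11/2, x=77/2, v=0 → d = 77/2
a_max = (33/8−0)/(3/4−0) = 11/2
max v = 11 over t∈[2,7/2] → v_max = 11
check: 11·(2+3/2) = 77/2 ✓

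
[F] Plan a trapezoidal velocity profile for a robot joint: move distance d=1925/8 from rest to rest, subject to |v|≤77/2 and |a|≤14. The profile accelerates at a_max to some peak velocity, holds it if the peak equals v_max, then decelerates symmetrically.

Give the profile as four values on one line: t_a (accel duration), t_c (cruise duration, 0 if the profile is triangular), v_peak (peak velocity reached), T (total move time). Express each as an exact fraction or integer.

v_max²/a_max = (77/2)²/14 = 847/8
1925/8 ≥ 847/8 → trapezoidal
t_a = (77/2)/14 = 11/4; v_peak = 77/2
d_cruise = 1925/8 − 847/8 = 539/4; t_c = (539/4)/(77/2) = 7/2
T = 2·11/4 + 7/2 = 9

t_a=11/4 t_c=7/2 v_peak=77/2 T=9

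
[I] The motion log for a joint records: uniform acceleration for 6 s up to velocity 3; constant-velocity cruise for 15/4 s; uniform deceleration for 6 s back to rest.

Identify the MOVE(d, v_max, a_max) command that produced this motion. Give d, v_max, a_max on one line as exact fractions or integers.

d=117/4 v_max=3 a_max=1/2

a_max = 3/6 = 1/2
d_a = ½·3·6 = 9; d_c = 3·15/4 = 45/4
d = 2·9 + 45/4 = 117/4
t_c = 15/4 > 0 ⇒ limit active, v_max = 3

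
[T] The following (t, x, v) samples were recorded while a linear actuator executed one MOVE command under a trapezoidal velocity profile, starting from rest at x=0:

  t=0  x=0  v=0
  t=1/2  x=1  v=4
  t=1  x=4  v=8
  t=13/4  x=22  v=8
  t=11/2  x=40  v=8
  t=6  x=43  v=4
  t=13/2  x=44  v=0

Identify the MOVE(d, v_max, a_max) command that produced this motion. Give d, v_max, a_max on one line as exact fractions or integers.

final state: t=13/2, x=44, v=0 → d = 44
a_max = (4−0)/(1/2−0) = 8
max v = 8 over t∈[1,11/2] → v_max = 8
check: 8·(1+9/2) = 44 ✓

d=44 v_max=8 a_max=8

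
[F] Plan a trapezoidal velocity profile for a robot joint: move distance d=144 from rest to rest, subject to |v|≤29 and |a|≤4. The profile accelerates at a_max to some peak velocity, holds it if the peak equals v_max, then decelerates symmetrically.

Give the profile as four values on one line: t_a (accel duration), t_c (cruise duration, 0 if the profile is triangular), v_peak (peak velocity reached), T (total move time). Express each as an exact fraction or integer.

t_a=6 t_c=0 v_peak=24 T=12

v_max²/a_max = 29²/4 = 841/4
144 < 841/4 ⇒ no cruise
v_peak = √(144·4) = √576 = 24
t_a = 24/4 = 6; t_c = 0
T = 2·6 = 12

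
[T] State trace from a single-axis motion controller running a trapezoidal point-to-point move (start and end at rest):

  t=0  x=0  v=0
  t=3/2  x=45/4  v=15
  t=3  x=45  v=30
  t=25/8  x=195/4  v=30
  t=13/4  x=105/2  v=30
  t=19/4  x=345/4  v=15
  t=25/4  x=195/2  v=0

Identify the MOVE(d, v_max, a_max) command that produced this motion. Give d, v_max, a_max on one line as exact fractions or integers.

d=195/2 v_max=30 a_max=10

final state: t=25/4, x=195/2, v=0 → d = 195/2
a_max = (15−0)/(3/2−0) = 10
max v = 30 over t∈[3,13/4] → v_max = 30
check: 30·(3+1/4) = 195/2 ✓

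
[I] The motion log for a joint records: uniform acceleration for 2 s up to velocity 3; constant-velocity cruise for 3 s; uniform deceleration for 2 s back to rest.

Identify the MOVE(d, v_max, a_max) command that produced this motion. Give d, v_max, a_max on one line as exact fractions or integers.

d=15 v_max=3 a_max=3/2

a_max = 3/2
d_a = ½·3·2 = 3; d_c = 3·3 = 9
d = 2·3 + 9 = 15
t_c = 3 > 0 ⇒ limit active, v_max = 3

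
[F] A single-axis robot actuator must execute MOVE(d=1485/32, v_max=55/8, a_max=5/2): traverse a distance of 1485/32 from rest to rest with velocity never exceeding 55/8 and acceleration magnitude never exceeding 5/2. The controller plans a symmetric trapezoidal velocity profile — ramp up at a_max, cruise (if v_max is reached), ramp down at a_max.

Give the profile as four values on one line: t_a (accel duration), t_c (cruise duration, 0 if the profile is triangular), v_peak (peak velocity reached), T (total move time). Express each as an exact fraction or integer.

t_a=11/4 t_c=4 v_peak=55/8 T=19/2

v_max²/a_max = (55/8)²/(5/2) = 605/32
1485/32 ≥ 605/32 so v_max reached
t_a = (55/8)/(5/2) = 11/4; v_peak = 55/8
d_cruise = 1485/32 − 605/32 = 55/2; t_c = (55/2)/(55/8) = 4
T = 2·11/4 + 4 = 19/2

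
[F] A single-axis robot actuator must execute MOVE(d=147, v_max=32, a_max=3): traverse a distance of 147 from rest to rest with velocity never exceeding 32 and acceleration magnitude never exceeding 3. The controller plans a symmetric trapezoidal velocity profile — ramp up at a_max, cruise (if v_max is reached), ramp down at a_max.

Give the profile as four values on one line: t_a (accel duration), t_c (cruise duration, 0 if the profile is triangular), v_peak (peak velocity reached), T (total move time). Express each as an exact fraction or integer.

vₘ²/aₘ = 32²/3 = 1024/3
147 < 1024/3 → triangular
v_peak = √(147·3) = √441 = 21
t_a = 21/3 = 7; t_c = 0
T = 2·7 = 14

t_a=7 t_c=0 v_peak=21 T=14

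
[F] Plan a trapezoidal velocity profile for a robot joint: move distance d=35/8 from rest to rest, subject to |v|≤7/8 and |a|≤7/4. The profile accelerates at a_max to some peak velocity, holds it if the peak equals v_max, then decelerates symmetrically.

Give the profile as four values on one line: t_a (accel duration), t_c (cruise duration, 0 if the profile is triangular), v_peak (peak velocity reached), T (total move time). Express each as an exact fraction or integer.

v_max²/a_max = (7/8)²/(7/4) = 7/16
35/8 ≥ 7/16 → trapezoidal
t_a = (7/8)/(7/4) = 1/2; v_peak = 7/8
d_cruise = 35/8 − 7/16 = 63/16; t_c = (63/16)/(7/8) = 9/2
T = 2·1/2 + 9/2 = 11/2

t_a=1/2 t_c=9/2 v_peak=7/8 T=11/2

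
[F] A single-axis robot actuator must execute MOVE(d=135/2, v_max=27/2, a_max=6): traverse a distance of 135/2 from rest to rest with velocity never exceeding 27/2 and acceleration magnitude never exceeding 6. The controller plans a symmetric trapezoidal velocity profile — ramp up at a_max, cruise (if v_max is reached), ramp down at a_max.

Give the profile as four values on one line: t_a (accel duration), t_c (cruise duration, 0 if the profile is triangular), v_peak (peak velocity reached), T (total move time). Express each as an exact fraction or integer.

v_max²/a_max = (27/2)²/6 = 243/8
135/2 ≥ 243/8 ⇒ cruise phase
t_a = (27/2)/6 = 9/4; v_peak = 27/2
d_cruise = 135/2 − 243/8 = 297/8; t_c = (297/8)/(27/2) = 11/4
T = 2·9/4 + 11/4 = 29/4

t_a=9/4 t_c=11/4 v_peak=27/2 T=29/4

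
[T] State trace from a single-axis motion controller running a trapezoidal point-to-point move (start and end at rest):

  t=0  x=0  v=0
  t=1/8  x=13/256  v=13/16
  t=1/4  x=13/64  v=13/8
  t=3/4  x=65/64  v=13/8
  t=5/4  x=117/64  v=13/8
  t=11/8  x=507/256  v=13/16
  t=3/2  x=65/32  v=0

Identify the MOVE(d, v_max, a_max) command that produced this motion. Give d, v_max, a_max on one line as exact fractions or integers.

final state: t=3/2, x=65/32, v=0 → d = 65/32
a_max = (13/16−0)/(1/8−0) = 13/2
max v = 13/8 over t∈[1/4,5/4] → v_max = 13/8
check: 13/8·(1/4+1) = 65/32 ✓

d=65/32 v_max=13/8 a_max=13/2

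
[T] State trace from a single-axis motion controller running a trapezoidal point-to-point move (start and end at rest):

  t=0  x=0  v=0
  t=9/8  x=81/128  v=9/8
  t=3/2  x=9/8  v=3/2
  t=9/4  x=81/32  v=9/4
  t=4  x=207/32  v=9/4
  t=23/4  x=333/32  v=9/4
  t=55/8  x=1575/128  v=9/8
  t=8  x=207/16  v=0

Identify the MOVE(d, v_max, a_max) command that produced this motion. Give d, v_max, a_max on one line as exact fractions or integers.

final state: t=8, x=207/16, v=0 → d = 207/16
a_max = (9/8−0)/(9/8−0) = 1
max v = 9/4 over t∈[9/4,23/4] → v_max = 9/4
check: 9/4·(9/4+7/2) = 207/16 ✓

d=207/16 v_max=9/4 a_max=1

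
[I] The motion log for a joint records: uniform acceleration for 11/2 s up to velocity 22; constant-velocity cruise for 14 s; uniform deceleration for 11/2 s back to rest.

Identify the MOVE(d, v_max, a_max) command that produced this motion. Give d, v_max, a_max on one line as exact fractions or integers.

d=429 v_max=22 a_max=4

a_max = 22/(11/2) = 4
d_a = ½·22·11/2 = 121/2; d_c = 22·14 = 308
d = 2·121/2 + 308 = 429
t_c = 14 > 0 → v_max = v_peak = 22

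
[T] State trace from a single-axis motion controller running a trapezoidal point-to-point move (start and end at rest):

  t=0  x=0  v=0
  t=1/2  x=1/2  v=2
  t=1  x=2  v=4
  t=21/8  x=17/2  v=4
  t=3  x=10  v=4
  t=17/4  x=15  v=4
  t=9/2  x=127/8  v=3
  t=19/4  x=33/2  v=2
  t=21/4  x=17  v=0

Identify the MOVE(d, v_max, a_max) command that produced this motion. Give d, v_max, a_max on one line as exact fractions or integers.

d=17 v_max=4 a_max=4

final state: t=21/4, x=17, v=0 → d = 17
a_max = (2−0)/(1/2−0) = 4
max v = 4 over t∈[1,17/4] → v_max = 4
check: 4·(1+13/4) = 17 ✓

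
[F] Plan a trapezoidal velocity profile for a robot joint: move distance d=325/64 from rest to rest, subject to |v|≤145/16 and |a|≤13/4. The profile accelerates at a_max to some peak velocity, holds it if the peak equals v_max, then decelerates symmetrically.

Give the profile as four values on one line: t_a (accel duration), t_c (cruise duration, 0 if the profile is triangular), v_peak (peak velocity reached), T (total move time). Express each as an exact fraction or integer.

t_a=5/4 t_c=0 v_peak=65/16 T=5/2

v_max²/a_max = (145/16)²/(13/4) = 21025/832
325/64 < 21025/832 so t_c = 0
v_peak = √(325/64·13/4) = √(4225/256) = 65/16
t_a = (65/16)/(13/4) = 5/4; t_c = 0
T = 2·5/4 = 5/2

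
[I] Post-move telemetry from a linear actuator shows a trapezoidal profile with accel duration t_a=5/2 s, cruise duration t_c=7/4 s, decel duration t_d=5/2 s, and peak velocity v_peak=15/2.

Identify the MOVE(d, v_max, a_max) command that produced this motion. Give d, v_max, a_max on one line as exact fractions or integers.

a_max = (15/2)/(5/2) = 3
d_a = ½·15/2·5/2 = 75/8; d_c = 15/2·7/4 = 105/8
d = 2·75/8 + 105/8 = 255/8
t_c = 7/4 > 0 ⇒ limit active, v_max = 15/2

d=255/8 v_max=15/2 a_max=3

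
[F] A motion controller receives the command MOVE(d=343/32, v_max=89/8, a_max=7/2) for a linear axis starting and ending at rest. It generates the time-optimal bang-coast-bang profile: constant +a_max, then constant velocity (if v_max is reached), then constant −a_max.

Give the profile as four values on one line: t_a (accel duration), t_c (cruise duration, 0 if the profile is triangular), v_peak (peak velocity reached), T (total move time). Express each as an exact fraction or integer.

v_max²/a_max = (89/8)²/(7/2) = 7921/224
343/32 < 7921/224 ⇒ no cruise
v_peak = √(343/32·7/2) = √(2401/64) = 49/8
t_a = (49/8)/(7/2) = 7/4; t_c = 0
T = 2·7/4 = 7/2

t_a=7/4 t_c=0 v_peak=49/8 T=7/2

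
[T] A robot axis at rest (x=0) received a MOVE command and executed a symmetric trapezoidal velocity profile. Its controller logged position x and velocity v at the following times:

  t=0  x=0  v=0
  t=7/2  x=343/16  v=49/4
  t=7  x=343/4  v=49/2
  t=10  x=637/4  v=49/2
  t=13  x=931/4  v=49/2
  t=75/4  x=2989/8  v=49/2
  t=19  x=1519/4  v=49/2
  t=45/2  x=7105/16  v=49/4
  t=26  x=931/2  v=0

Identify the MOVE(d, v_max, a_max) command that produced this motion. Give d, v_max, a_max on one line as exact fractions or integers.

d=931/2 v_max=49/2 a_max=7/2

final state: t=26, x=931/2, v=0 → d = 931/2
a_max = (49/4−0)/(7/2−0) = 7/2
max v = 49/2 over t∈[7,19] → v_max = 49/2
check: 49/2·(7+12) = 931/2 ✓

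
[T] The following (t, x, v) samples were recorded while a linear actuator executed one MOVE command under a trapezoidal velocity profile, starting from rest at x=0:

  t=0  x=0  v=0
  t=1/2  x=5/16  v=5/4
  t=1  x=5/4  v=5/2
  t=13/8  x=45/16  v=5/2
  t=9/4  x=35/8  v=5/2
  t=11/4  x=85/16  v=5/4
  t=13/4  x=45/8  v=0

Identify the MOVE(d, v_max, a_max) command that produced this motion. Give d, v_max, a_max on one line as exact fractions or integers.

d=45/8 v_max=5/2 a_max=5/2

final state: t=13/4, x=45/8, v=0 → d = 45/8
a_max = (5/4−0)/(1/2−0) = 5/2
max v = 5/2 over t∈[1,9/4] → v_max = 5/2
check: 5/2·(1+5/4) = 45/8 ✓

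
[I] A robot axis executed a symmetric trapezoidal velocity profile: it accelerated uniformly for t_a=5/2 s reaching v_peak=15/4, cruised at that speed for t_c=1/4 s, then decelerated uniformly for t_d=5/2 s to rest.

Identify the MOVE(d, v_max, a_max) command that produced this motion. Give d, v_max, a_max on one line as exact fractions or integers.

d=165/16 v_max=15/4 a_max=3/2

a_max = (15/4)/(5/2) = 3/2
d_a = ½·15/4·5/2 = 75/16; d_c = 15/4·1/4 = 15/16
d = 2·75/16 + 15/16 = 165/16
t_c = 1/4 > 0 ⇒ limit active, v_max = 15/4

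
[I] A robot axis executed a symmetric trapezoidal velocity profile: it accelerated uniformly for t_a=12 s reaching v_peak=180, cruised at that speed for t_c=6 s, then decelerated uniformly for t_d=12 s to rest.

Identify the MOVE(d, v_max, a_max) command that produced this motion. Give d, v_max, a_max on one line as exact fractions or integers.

a_max = 180/12 = 15
d_a = ½·180·12 = 1080; d_c = 180·6 = 1080
d = 2·1080 + 1080 = 3240
t_c = 6 > 0 ⇒ limit active, v_max = 180

d=3240 v_max=180 a_max=15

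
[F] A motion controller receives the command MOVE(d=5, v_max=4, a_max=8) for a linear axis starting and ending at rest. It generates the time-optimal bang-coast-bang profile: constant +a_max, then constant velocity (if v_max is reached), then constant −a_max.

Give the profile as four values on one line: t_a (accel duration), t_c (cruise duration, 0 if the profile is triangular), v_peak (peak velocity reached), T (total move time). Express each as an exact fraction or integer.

v_max²/a_max = 4²/8 = 2
5 ≥ 2 so v_max reached
t_a = 4/8 = 1/2; v_peak = 4
d_cruise = 5 − 2 = 3; t_c = 3/4
T = 2·1/2 + 3/4 = 7/4

t_a=1/2 t_c=3/4 v_peak=4 T=7/4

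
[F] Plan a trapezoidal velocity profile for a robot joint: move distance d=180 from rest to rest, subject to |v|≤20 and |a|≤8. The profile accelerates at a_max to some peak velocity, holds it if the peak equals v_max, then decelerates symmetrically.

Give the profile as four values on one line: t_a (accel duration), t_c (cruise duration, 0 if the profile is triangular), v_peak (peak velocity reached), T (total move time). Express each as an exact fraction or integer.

t_a=5/2 t_c=13/2 v_peak=20 T=23/2

(v_max)²/a_max = 20²/8 = 50
180 ≥ 50 → trapezoidal
t_a = 20/8 = 5/2; v_peak = 20
d_cruise = 180 − 50 = 130; t_c = 130/20 = 13/2
T = 2·5/2 + 13/2 = 23/2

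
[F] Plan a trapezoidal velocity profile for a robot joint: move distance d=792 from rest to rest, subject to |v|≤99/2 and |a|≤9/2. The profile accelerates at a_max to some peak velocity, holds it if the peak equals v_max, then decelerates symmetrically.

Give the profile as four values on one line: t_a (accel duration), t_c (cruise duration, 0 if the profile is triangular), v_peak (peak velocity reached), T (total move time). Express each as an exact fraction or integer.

v_max²/a_max = (99/2)²/(9/2) = 1089/2
792 ≥ 1089/2 so v_max reached
t_a = (99/2)/(9/2) = 11; v_peak = 99/2
d_cruise = 792 − 1089/2 = 495/2; t_c = (495/2)/(99/2) = 5
T = 2·11 + 5 = 27

t_a=11 t_c=5 v_peak=99/2 T=27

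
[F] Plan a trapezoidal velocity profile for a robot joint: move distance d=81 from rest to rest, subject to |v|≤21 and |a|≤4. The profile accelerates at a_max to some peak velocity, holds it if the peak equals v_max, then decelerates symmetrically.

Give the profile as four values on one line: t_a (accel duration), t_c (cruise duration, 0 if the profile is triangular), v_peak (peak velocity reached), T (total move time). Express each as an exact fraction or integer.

vₘ²/aₘ = 21²/4 = 441/4
81 < 441/4 so t_c = 0
v_peak = √(81·4) = √324 = 18
t_a = 18/4 = 9/2; t_c = 0
T = 2·9/2 = 9

t_a=9/2 t_c=0 v_peak=18 T=9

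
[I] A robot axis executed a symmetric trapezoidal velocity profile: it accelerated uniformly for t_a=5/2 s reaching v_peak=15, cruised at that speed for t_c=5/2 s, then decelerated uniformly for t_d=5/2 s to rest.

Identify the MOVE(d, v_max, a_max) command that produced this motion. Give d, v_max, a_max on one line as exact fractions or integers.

a_max = 15/(5/2) = 6
d_a = ½·15·5/2 = 75/4; d_c = 15·5/2 = 75/2
d = 2·75/4 + 75/2 = 75
t_c = 5/2 > 0 so v_max = 15

d=75 v_max=15 a_max=6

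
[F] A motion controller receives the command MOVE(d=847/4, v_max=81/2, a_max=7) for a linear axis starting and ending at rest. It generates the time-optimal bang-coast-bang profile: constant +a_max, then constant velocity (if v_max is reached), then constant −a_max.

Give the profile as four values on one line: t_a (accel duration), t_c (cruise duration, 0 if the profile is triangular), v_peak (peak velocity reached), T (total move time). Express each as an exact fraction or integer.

vₘ²/aₘ = (81/2)²/7 = 6561/28
847/4 < 6561/28 so t_c = 0
v_peak = √(847/4·7) = √(5929/4) = 77/2
t_a = (77/2)/7 = 11/2; t_c = 0
T = 2·11/2 = 11

t_a=11/2 t_c=0 v_peak=77/2 T=11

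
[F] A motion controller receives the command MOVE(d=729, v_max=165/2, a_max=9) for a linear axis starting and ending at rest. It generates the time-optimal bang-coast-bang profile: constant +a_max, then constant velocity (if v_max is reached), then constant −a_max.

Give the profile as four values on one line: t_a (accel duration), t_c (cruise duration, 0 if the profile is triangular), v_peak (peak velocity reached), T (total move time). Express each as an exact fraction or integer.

vₘ²/aₘ = (165/2)²/9 = 3025/4
729 < 3025/4 → triangular
v_peak = √(729·9) = √6561 = 81
t_a = 81/9 = 9; t_c = 0
T = 2·9 = 18

t_a=9 t_c=0 v_peak=81 T=18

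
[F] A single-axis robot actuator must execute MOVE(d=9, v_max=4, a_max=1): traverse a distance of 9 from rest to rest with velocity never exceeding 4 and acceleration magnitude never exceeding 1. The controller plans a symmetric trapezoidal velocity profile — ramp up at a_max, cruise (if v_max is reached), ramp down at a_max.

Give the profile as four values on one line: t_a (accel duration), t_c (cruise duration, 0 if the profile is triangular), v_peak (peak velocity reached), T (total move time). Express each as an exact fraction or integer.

v_max²/a_max = 4²/1 = 16
9 < 16 ⇒ no cruise
v_peak = √(9·1) = √9 = 3
t_a = 3/1 = 3; t_c = 0
T = 2·3 = 6

t_a=3 t_c=0 v_peak=3 T=6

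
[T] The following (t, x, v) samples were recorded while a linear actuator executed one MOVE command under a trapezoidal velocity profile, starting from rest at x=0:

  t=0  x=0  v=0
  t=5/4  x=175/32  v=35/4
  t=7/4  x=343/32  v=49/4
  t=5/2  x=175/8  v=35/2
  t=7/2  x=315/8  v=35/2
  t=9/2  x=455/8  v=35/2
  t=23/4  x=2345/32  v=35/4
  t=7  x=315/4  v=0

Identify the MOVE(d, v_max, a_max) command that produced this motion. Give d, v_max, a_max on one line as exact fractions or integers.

final state: t=7, x=315/4, v=0 → d = 315/4
a_max = (35/4−0)/(5/4−0) = 7
max v = 35/2 over t∈[5/2,9/2] → v_max = 35/2
check: 35/2·(5/2+2) = 315/4 ✓

d=315/4 v_max=35/2 a_max=7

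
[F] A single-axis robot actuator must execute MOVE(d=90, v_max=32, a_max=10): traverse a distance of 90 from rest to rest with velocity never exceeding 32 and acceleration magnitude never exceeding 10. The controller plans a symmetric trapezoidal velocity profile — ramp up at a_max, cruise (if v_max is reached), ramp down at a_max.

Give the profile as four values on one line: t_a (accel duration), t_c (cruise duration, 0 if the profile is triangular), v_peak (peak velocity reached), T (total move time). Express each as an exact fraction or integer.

t_a=3 t_c=0 v_peak=30 T=6

vₘ²/aₘ = 32²/10 = 512/5
90 < 512/5 ⇒ no cruise
v_peak = √(90·10) = √900 = 30
t_a = 30/10 = 3; t_c = 0
T = 2·3 = 6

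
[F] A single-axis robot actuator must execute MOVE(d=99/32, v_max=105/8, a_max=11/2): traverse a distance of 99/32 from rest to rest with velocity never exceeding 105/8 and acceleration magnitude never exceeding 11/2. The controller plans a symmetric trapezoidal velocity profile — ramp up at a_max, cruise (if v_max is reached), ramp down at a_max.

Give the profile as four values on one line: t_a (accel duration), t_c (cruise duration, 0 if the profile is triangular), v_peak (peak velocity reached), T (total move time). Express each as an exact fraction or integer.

v_max²/a_max = (105/8)²/(11/2) = 11025/352
99/32 < 11025/352 so t_c = 0
v_peak = √(99/32·11/2) = √(1089/64) = 33/8
t_a = (33/8)/(11/2) = 3/4; t_c = 0
T = 2·3/4 = 3/2

t_a=3/4 t_c=0 v_peak=33/8 T=3/2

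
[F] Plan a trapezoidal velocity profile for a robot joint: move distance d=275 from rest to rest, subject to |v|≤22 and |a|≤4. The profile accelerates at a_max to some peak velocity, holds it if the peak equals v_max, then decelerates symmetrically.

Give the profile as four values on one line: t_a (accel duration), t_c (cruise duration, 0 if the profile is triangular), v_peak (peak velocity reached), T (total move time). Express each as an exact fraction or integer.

t_a=11/2 t_c=7 v_peak=22 T=18

vₘ²/aₘ = 22²/4 = 121
275 ≥ 121 ⇒ cruise phase
t_a = 22/4 = 11/2; v_peak = 22
d_cruise = 275 − 121 = 154; t_c = 154/22 = 7
T = 2·11/2 + 7 = 18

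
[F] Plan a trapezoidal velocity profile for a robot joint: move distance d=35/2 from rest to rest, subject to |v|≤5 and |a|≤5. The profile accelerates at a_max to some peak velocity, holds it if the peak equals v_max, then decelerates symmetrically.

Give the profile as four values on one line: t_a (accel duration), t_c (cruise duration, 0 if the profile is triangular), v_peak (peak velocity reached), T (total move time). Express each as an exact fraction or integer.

v_max²/a_max = 5²/5 = 5
35/2 ≥ 5 so v_max reached
t_a = 5/5 = 1; v_peak = 5
d_cruise = 35/2 − 5 = 25/2; t_c = (25/2)/5 = 5/2
T = 2·1 + 5/2 = 9/2

t_a=1 t_c=5/2 v_peak=5 T=9/2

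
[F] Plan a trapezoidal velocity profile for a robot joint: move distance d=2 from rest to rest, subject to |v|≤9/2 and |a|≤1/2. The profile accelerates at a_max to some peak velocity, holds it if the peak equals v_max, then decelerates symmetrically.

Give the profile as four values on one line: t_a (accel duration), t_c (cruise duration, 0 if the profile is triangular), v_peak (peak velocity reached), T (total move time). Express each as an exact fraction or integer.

t_a=2 t_c=0 v_peak=1 T=4

v_max²/a_max = (9/2)²/(1/2) = 81/2
2 < 81/2 → triangular
v_peak = √(2·1/2) = √1 = 1
t_a = 1/(1/2) = 2; t_c = 0
T = 2·2 = 4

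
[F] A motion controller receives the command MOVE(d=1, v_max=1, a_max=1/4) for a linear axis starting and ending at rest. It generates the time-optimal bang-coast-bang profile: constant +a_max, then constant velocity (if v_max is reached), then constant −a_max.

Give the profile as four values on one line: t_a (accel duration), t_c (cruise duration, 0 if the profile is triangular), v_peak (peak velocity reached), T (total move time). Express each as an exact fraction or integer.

vₘ²/aₘ = 1²/(1/4) = 4
1 < 4 → triangular
v_peak = √(1·1/4) = √(1/4) = 1/2
t_a = (1/2)/(1/4) = 2; t_c = 0
T = 2·2 = 4

t_a=2 t_c=0 v_peak=1/2 T=4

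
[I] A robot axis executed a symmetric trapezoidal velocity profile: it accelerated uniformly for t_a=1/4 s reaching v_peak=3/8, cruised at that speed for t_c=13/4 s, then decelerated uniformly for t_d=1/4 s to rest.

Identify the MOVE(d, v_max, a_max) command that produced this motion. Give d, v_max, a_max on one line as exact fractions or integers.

d=21/16 v_max=3/8 a_max=3/2

a_max = (3/8)/(1/4) = 3/2
d_a = ½·3/8·1/4 = 3/64; d_c = 3/8·13/4 = 39/32
d = 2·3/64 + 39/32 = 21/16
t_c = 13/4 > 0 → v_max = v_peak = 3/8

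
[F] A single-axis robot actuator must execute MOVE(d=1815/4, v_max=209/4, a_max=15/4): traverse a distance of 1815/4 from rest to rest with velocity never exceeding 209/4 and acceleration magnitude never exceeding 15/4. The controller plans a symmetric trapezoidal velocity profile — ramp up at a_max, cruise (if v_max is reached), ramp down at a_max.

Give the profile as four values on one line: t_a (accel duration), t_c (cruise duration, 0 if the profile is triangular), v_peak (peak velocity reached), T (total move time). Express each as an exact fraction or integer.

t_a=11 t_c=0 v_peak=165/4 T=22

v_max²/a_max = (209/4)²/(15/4) = 43681/60
1815/4 < 43681/60 so t_c = 0
v_peak = √(1815/4·15/4) = √(27225/16) = 165/4
t_a = (165/4)/(15/4) = 11; t_c = 0
T = 2·11 = 22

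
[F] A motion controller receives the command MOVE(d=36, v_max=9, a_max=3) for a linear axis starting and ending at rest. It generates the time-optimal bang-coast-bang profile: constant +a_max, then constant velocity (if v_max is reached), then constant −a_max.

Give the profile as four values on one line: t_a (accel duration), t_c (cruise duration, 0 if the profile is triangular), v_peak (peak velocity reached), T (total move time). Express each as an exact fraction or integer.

t_a=3 t_c=1 v_peak=9 T=7

vₘ²/aₘ = 9²/3 = 27
36 ≥ 27 ⇒ cruise phase
t_a = 9/3 = 3; v_peak = 9
d_cruise = 36 − 27 = 9; t_c = 9/9 = 1
T = 2·3 + 1 = 7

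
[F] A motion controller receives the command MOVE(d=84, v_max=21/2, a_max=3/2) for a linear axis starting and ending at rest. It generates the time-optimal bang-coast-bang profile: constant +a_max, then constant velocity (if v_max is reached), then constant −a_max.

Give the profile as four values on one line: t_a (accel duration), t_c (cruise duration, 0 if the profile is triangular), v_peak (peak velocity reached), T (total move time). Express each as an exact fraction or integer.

t_a=7 t_c=1 v_peak=21/2 T=15

v_max²/a_max = (21/2)²/(3/2) = 147/2
84 ≥ 147/2 → trapezoidal
t_a = (21/2)/(3/2) = 7; v_peak = 21/2
d_cruise = 84 − 147/2 = 21/2; t_c = (21/2)/(21/2) = 1
T = 2·7 + 1 = 15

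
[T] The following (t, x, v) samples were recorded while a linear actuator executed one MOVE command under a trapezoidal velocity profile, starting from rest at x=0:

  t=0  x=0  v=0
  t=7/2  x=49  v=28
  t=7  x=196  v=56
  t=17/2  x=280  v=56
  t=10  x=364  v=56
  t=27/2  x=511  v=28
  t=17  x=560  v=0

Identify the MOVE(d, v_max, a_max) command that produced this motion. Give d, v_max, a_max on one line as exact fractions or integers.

final state: t=17, x=560, v=0 → d = 560
a_max = (28−0)/(7/2−0) = 8
max v = 56 over t∈[7,10] → v_max = 56
check: 56·(7+3) = 560 ✓

d=560 v_max=56 a_max=8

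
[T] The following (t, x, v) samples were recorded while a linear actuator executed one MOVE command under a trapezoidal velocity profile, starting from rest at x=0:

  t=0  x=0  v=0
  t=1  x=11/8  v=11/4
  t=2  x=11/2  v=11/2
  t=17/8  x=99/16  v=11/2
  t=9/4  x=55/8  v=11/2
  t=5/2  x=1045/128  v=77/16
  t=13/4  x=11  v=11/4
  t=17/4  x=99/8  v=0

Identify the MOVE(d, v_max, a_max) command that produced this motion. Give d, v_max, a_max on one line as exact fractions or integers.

final state: t=17/4, x=99/8, v=0 → d = 99/8
a_max = (11/4−0)/(1−0) = 11/4
max v = 11/2 over t∈[2,9/4] → v_max = 11/2
check: 11/2·(2+1/4) = 99/8 ✓

d=99/8 v_max=11/2 a_max=11/4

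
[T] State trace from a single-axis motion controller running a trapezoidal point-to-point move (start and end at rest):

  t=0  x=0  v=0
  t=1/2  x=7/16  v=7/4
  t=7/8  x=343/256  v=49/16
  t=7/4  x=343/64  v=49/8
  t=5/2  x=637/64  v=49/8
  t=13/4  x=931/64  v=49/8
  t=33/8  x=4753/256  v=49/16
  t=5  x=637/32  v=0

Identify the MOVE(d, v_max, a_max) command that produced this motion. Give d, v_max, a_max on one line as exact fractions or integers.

final state: t=5, x=637/32, v=0 → d = 637/32
a_max = (7/4−0)/(1/2−0) = 7/2
max v = 49/8 over t∈[7/4,13/4] → v_max = 49/8
check: 49/8·(7/4+3/2) = 637/32 ✓

d=637/32 v_max=49/8 a_max=7/2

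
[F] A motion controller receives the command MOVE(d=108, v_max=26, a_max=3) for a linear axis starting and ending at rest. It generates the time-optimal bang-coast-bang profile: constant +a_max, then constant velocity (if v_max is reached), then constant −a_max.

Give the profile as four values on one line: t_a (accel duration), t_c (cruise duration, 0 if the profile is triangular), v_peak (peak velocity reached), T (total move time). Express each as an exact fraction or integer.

(v_max)²/a_max = 26²/3 = 676/3
108 < 676/3 → triangular
v_peak = √(108·3) = √324 = 18
t_a = 18/3 = 6; t_c = 0
T = 2·6 = 12

t_a=6 t_c=0 v_peak=18 T=12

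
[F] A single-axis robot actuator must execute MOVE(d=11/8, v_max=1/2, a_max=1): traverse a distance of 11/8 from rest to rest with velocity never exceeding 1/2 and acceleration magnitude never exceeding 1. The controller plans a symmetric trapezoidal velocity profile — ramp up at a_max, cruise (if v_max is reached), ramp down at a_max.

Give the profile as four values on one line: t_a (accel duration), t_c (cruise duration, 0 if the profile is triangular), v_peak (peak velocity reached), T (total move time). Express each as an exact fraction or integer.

vₘ²/aₘ = (1/2)²/1 = 1/4
11/8 ≥ 1/4 so v_max reached
t_a = (1/2)/1 = 1/2; v_peak = 1/2
d_cruise = 11/8 − 1/4 = 9/8; t_c = (9/8)/(1/2) = 9/4
T = 2·1/2 + 9/4 = 13/4

t_a=1/2 t_c=9/4 v_peak=1/2 T=13/4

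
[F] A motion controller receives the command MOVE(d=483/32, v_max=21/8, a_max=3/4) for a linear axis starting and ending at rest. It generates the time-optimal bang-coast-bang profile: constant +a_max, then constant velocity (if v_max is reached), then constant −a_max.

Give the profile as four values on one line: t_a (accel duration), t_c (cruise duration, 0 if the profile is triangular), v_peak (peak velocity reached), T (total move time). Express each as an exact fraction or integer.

t_a=7/2 t_c=9/4 v_peak=21/8 T=37/4

(v_max)²/a_max = (21/8)²/(3/4) = 147/16
483/32 ≥ 147/16 so v_max reached
t_a = (21/8)/(3/4) = 7/2; v_peak = 21/8
d_cruise = 483/32 − 147/16 = 189/32; t_c = (189/32)/(21/8) = 9/4
T = 2·7/2 + 9/4 = 37/4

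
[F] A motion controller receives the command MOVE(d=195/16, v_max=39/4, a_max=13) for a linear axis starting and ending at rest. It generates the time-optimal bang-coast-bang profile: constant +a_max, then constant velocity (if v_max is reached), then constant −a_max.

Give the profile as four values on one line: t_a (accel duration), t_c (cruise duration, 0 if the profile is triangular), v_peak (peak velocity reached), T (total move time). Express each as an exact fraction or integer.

t_a=3/4 t_c=1/2 v_peak=39/4 T=2

(v_max)²/a_max = (39/4)²/13 = 117/16
195/16 ≥ 117/16 ⇒ cruise phase
t_a = (39/4)/13 = 3/4; v_peak = 39/4
d_cruise = 195/16 − 117/16 = 39/8; t_c = (39/8)/(39/4) = 1/2
T = 2·3/4 + 1/2 = 2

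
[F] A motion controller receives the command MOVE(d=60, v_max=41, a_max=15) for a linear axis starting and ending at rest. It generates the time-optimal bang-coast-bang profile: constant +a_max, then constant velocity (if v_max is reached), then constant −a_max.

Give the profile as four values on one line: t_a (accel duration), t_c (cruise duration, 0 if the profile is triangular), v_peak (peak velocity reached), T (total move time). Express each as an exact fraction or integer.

t_a=2 t_c=0 v_peak=30 T=4

v_max²/a_max = 41²/15 = 1681/15
60 < 1681/15 → triangular
v_peak = √(60·15) = √900 = 30
t_a = 30/15 = 2; t_c = 0
T = 2·2 = 4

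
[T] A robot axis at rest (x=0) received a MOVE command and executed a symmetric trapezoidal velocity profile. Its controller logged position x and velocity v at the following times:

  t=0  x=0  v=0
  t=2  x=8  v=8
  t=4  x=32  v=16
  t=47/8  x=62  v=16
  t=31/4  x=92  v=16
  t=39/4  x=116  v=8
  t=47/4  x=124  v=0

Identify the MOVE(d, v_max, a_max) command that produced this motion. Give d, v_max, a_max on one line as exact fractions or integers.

d=124 v_max=16 a_max=4

final state: t=47/4, x=124, v=0 → d = 124
a_max = (8−0)/(2−0) = 4
max v = 16 over t∈[4,31/4] → v_max = 16
check: 16·(4+15/4) = 124 ✓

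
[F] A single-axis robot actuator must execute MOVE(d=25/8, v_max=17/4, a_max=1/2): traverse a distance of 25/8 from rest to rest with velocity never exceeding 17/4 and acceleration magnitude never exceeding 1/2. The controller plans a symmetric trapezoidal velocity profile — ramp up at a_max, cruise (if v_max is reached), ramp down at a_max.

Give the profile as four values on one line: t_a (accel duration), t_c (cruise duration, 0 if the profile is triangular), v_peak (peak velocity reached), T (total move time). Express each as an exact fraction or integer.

v_max²/a_max = (17/4)²/(1/2) = 289/8
25/8 < 289/8 so t_c = 0
v_peak = √(25/8·1/2) = √(25/16) = 5/4
t_a = (5/4)/(1/2) = 5/2; t_c = 0
T = 2·5/2 = 5

t_a=5/2 t_c=0 v_peak=5/4 T=5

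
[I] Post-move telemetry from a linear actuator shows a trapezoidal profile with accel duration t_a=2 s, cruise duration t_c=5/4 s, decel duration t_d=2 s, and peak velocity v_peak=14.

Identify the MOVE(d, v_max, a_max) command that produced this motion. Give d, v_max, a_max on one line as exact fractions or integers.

a_max = 14/2 = 7
d_a = ½·14·2 = 14; d_c = 14·5/4 = 35/2
d = 2·14 + 35/2 = 91/2
t_c = 5/4 > 0 ⇒ limit active, v_max = 14

d=91/2 v_max=14 a_max=7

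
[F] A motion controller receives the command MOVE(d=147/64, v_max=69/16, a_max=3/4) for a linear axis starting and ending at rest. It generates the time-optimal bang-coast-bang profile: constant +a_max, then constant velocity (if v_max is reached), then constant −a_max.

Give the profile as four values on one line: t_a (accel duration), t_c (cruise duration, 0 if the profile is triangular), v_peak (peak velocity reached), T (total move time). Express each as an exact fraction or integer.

t_a=7/4 t_c=0 v_peak=21/16 T=7/2

v_max²/a_max = (69/16)²/(3/4) = 1587/64
147/64 < 1587/64 so t_c = 0
v_peak = √(147/64·3/4) = √(441/256) = 21/16
t_a = (21/16)/(3/4) = 7/4; t_c = 0
T = 2·7/4 = 7/2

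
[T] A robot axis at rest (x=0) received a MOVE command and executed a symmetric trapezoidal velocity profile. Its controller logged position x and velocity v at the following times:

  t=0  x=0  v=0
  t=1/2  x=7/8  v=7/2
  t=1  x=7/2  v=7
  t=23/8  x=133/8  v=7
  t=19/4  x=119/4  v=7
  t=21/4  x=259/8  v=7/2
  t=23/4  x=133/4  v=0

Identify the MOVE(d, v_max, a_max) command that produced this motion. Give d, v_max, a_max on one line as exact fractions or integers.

d=133/4 v_max=7 a_max=7

final state: t=23/4, x=133/4, v=0 → d = 133/4
a_max = (7/2−0)/(1/2−0) = 7
max v = 7 over t∈[1,19/4] → v_max = 7
check: 7·(1+15/4) = 133/4 ✓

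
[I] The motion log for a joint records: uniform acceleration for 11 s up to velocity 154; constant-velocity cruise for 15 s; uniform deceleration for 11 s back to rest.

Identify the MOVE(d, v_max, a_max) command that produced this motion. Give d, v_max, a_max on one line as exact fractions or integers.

a_max = 154/11 = 14
d_a = ½·154·11 = 847; d_c = 154·15 = 2310
d = 2·847 + 2310 = 4004
t_c = 15 > 0 so v_max = 154

d=4004 v_max=154 a_max=14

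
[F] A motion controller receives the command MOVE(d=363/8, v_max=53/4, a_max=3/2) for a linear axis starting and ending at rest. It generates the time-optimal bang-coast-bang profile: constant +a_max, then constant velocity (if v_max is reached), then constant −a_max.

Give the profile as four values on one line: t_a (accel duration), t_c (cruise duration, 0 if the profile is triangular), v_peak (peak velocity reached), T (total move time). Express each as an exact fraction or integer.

vₘ²/aₘ = (53/4)²/(3/2) = 2809/24
363/8 < 2809/24 ⇒ no cruise
v_peak = √(363/8·3/2) = √(1089/16) = 33/4
t_a = (33/4)/(3/2) = 11/2; t_c = 0
T = 2·11/2 = 11

t_a=11/2 t_c=0 v_peak=33/4 T=11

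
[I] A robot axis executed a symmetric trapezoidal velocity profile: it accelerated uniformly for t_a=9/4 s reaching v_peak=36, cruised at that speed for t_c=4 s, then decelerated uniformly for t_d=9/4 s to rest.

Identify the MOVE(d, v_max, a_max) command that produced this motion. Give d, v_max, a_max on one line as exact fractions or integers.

d=225 v_max=36 a_max=16

a_max = 36/(9/4) = 16
d_a = ½·36·9/4 = 81/2; d_c = 36·4 = 144
d = 2·81/2 + 144 = 225
t_c = 4 > 0 → v_max = v_peak = 36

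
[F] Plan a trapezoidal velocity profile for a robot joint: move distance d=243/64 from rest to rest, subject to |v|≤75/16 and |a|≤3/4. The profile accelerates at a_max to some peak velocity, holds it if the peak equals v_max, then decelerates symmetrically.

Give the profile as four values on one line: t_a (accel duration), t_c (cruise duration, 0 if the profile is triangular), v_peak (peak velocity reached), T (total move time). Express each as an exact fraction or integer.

t_a=9/4 t_c=0 v_peak=27/16 T=9/2

v_max²/a_max = (75/16)²/(3/4) = 1875/64
243/64 < 1875/64 → triangular
v_peak = √(243/64·3/4) = √(729/256) = 27/16
t_a = (27/16)/(3/4) = 9/4; t_c = 0
T = 2·9/4 = 9/2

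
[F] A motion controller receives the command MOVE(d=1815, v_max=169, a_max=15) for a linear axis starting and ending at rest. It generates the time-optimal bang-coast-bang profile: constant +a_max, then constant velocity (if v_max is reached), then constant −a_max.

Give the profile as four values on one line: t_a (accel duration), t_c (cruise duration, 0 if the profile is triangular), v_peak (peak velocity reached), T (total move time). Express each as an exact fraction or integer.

v_max²/a_max = 169²/15 = 28561/15
1815 < 28561/15 so t_c = 0
v_peak = √(1815·15) = √27225 = 165
t_a = 165/15 = 11; t_c = 0
T = 2·11 = 22

t_a=11 t_c=0 v_peak=165 T=22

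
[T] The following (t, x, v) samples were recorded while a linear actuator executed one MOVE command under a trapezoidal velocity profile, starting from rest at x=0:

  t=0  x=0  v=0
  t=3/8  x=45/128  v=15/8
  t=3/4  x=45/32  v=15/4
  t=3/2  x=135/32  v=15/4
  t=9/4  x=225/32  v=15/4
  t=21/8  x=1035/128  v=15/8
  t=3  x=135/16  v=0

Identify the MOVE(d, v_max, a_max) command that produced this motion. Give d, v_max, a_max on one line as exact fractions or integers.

d=135/16 v_max=15/4 a_max=5

final state: t=3, x=135/16, v=0 → d = 135/16
a_max = (15/8−0)/(3/8−0) = 5
max v = 15/4 over t∈[3/4,9/4] → v_max = 15/4
check: 15/4·(3/4+3/2) = 135/16 ✓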